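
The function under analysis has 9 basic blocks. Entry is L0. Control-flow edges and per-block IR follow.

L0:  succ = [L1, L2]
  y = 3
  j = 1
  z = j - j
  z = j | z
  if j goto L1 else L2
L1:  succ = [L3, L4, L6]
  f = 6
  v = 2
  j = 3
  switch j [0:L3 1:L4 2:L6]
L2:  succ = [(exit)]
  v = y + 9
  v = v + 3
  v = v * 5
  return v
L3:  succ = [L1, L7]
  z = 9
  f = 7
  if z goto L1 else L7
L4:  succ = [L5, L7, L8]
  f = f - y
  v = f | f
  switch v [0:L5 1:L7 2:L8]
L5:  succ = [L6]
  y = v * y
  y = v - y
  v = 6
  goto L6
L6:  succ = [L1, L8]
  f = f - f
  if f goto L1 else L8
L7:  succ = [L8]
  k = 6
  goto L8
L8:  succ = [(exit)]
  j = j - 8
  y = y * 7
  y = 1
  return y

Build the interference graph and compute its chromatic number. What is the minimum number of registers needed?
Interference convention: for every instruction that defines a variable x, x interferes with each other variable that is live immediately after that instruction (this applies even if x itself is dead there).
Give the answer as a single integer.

Per-block:
  L0: {j,y,z} / ∅
  L1: {f,j,v} / ∅
  L2: {v} / {y}
  L3: {f,z} / ∅
  L4: {f,v} / {f,y}
  L5: {v,y} / {v,y}
  L6: {f} / {f}
  L7: {k} / ∅
  L8: {j,y} / {j,y}

Backward fixpoint:
  live L0: ∅→{y}
  live L1: {y}→{f,j,y}
  live L2: {y}→∅
  live L3: {j,y}→{j,y}
  live L4: {f,j,y}→{f,j,v,y}
  live L5: {f,j,v,y}→{f,j,y}
  live L6: {f,j,y}→{j,y}
  live L7: {j,y}→{j,y}
  live L8: {j,y}→∅

Conflict graph:
  f↔{j,v,y,z}
  j↔{f,k,v,y,z}
  k↔{j,y}
  v↔{f,j,y}
  y↔{f,j,k,v,z}
  z↔{f,j,y}

Chromatic number:
  clique {f,j,v,y} ⇒ need ≥ 4
  assign f→r2 j→r0 k→r2 v→r3 y→r1 z→r3 — no edge inside a register ⇒ χ ≤ 4
  χ = 4

Answer: 4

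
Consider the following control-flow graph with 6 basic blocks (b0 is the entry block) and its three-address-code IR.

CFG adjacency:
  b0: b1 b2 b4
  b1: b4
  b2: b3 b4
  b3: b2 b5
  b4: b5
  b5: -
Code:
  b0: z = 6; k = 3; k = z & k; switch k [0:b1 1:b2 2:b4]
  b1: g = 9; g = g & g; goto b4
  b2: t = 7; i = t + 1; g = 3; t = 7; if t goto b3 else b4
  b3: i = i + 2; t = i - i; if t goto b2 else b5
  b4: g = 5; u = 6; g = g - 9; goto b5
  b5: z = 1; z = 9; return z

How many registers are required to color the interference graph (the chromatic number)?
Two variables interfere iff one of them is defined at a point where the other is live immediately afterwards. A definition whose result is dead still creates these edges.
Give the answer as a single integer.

Answer: 2

Working:
def/use:
  b0: {k,z} / ∅
  b1: {g} / ∅
  b2: {g,i,t} / ∅
  b3: {i,t} / {i}
  b4: {g,u} / ∅
  b5: {z} / ∅

Backward fixpoint:
  live b0: ∅→∅
  live b1: ∅→∅
  live b2: ∅→{i}
  live b3: {i}→∅
  live b4: ∅→∅
  live b5: ∅→∅

Interfere edges:
  g: {i,u}
  i: {g,t}
  k: {z}
  t: {i}
  u: {g}
  z: {k}

Registers:
  {g,i} pairwise interfere (2-clique) ⇒ χ ≥ 2
  2-colouring: r0={g,k,t}  r1={i,u,z}
  χ = 2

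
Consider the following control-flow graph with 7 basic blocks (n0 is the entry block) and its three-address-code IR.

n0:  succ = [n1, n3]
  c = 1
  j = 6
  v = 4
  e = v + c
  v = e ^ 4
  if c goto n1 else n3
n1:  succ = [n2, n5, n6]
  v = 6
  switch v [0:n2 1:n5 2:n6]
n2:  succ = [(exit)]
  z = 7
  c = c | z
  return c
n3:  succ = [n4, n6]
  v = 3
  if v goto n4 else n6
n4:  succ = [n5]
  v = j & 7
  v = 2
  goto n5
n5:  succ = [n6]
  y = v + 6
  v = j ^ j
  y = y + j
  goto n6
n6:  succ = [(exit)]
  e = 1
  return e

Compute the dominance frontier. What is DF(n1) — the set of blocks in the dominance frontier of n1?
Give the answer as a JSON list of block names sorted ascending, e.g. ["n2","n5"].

idom tree: n1←n0 n2←n1 n3←n0 n4←n3 n5←n0 n6←n0
Dom∩ at merges:
  n5: preds {n1,n4}: {n0,n1} ∩ {n0,n3,n4} = {n0}; idom=n0
  n6: preds {n1,n3,n5}: {n0,n1} ∩ {n0,n3} ∩ {n0,n5} = {n0}; idom=n0

DF derivation:
  join n5 pred n1: n1 stop@n0
  join n5 pred n4: n4→n3 stop@n0
  join n6 pred n1: n1 stop@n0
  join n6 pred n3: n3 stop@n0
  join n6 pred n5: n5 stop@n0
  DF(n0)=∅
  DF(n1)={n5,n6}
  DF(n2)=∅
  DF(n3)={n5,n6}
  DF(n4)={n5}
  DF(n5)={n6}
  DF(n6)=∅

DF(n1) = ["n5", "n6"]

Answer: ["n5", "n6"]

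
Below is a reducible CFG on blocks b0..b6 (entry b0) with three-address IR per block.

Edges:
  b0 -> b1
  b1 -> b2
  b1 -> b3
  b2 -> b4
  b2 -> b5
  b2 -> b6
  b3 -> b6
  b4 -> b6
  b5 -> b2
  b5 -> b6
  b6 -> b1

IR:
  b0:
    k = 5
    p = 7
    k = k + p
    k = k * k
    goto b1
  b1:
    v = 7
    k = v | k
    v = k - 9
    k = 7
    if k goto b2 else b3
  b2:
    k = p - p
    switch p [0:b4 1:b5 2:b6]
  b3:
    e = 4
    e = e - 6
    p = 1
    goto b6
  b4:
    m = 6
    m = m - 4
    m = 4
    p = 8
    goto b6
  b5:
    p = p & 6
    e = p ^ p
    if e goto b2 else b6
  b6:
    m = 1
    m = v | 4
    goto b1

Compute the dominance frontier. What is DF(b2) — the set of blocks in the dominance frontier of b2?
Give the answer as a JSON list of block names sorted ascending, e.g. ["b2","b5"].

idom tree: b1←b0 b2←b1 b3←b1 b4←b2 b5←b2 b6←b1
Dom∩ at merges:
  b1: preds {b0,b6}: {b0} ∩ {b0,b1,b6} = {b0}; idom=b0
  b2: preds {b1,b5}: {b0,b1} ∩ {b0,b1,b2,b5} = {b0,b1}; idom=b1
  b6: preds {b2,b3,b4,b5}: {b0,b1,b2} ∩ {b0,b1,b3} ∩ {b0,b1,b2,b4} ∩ {b0,b1,b2,b5} = {b0,b1}; idom=b1

Frontier:
  b1←b0: walk · to b0
  b1←b6: walk b6→b1 to b0
  b2←b1: walk · to b1
  b2←b5: walk b5→b2 to b1
  b6←b2: walk b2 to b1
  b6←b3: walk b3 to b1
  b6←b4: walk b4→b2 to b1
  b6←b5: walk b5→b2 to b1
  b0: DF=∅
  b1: DF={b1}
  b2: DF={b2,b6}
  b3: DF={b6}
  b4: DF={b6}
  b5: DF={b2,b6}
  b6: DF={b1}

DF(b2) = ["b2", "b6"]

Answer: ["b2", "b6"]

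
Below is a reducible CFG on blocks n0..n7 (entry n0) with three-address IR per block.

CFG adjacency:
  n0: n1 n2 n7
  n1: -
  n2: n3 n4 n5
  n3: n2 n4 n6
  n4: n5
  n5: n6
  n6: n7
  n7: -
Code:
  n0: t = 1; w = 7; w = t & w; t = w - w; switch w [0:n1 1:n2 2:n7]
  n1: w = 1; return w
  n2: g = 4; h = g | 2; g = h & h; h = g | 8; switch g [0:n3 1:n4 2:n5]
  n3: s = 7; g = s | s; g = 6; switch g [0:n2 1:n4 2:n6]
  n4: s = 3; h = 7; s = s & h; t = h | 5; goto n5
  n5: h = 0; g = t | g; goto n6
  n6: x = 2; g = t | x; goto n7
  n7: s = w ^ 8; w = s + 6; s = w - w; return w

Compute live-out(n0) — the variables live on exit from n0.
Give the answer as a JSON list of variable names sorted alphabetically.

Block summaries:
  n0: def={t,w} ue=∅
  n1: def={w} ue=∅
  n2: def={g,h} ue=∅
  n3: def={g,s} ue=∅
  n4: def={h,s,t} ue=∅
  n5: def={g,h} ue={g,t}
  n6: def={g,x} ue={t}
  n7: def={s,w} ue={w}

Liveness:
  n0 li=∅ lo={t,w}
  n1 li=∅ lo=∅
  n2 li={t,w} lo={g,t,w}
  n3 li={t,w} lo={g,t,w}
  n4 li={g,w} lo={g,t,w}
  n5 li={g,t,w} lo={t,w}
  n6 li={t,w} lo={w}
  n7 li={w} lo=∅

live-out(n0) = ["t", "w"]

Answer: ["t", "w"]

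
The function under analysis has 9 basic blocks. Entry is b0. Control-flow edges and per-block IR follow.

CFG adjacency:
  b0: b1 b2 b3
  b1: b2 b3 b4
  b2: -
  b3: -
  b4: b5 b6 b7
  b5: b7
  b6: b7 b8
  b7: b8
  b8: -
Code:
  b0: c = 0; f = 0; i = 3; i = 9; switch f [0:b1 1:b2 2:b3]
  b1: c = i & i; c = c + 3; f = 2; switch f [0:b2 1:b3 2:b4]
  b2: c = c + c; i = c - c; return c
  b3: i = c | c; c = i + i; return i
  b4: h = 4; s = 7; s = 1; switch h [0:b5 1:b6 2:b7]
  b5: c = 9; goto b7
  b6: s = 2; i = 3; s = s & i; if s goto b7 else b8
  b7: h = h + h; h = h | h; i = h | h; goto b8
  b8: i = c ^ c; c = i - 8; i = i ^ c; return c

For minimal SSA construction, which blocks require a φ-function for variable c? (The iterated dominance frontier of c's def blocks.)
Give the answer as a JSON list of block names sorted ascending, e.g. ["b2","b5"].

idom tree: b1←b0 b2←b0 b3←b0 b4←b1 b5←b4 b6←b4 b7←b4 b8←b4
Join-block Dom:
  b2: preds {b0,b1}: {b0} ∩ {b0,b1} = {b0}; idom=b0
  b3: preds {b0,b1}: {b0} ∩ {b0,b1} = {b0}; idom=b0
  b7: preds {b4,b5,b6}: {b0,b1,b4} ∩ {b0,b1,b4,b5} ∩ {b0,b1,b4,b6} = {b0,b1,b4}; idom=b4
  b8: preds {b6,b7}: {b0,b1,b4,b6} ∩ {b0,b1,b4,b7} = {b0,b1,b4}; idom=b4

Frontier:
  join b2 pred b0: · stop@b0
  join b2 pred b1: b1 stop@b0
  join b3 pred b0: · stop@b0
  join b3 pred b1: b1 stop@b0
  join b7 pred b4: · stop@b4
  join b7 pred b5: b5 stop@b4
  join b7 pred b6: b6 stop@b4
  join b8 pred b6: b6 stop@b4
  join b8 pred b7: b7 stop@b4
  b0 → ∅
  b1 → {b2,b3}
  b2 → ∅
  b3 → ∅
  b4 → ∅
  b5 → {b7}
  b6 → {b7,b8}
  b7 → {b8}
  b8 → ∅

φ for c: defs {b0,b1,b2,b3,b5,b8}
  DF⁺ = {b2,b3,b7,b8}

Answer: ["b2", "b3", "b7", "b8"]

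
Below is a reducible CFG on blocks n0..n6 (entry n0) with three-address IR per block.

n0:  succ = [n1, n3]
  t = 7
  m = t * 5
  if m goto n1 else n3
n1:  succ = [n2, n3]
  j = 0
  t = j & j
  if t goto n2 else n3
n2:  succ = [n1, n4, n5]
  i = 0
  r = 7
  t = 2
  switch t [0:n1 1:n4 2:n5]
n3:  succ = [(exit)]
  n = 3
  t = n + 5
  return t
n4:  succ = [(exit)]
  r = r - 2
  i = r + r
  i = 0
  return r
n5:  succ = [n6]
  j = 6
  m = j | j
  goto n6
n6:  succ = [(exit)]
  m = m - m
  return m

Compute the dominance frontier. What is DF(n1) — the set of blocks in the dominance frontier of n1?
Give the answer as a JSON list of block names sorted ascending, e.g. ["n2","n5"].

idom tree: n1←n0 n2←n1 n3←n0 n4←n2 n5←n2 n6←n5
Dom at joins:
  n1: preds {n0,n2}: {n0} ∩ {n0,n1,n2} = {n0}; idom=n0
  n3: preds {n0,n1}: {n0} ∩ {n0,n1} = {n0}; idom=n0

DF walk-up:
  n1←n0: walk · to n0
  n1←n2: walk n2→n1 to n0
  n3←n0: walk · to n0
  n3←n1: walk n1 to n0
  n0: DF=∅
  n1: DF={n1,n3}
  n2: DF={n1}
  n3: DF=∅
  n4: DF=∅
  n5: DF=∅
  n6: DF=∅

DF(n1) = ["n1", "n3"]

Answer: ["n1", "n3"]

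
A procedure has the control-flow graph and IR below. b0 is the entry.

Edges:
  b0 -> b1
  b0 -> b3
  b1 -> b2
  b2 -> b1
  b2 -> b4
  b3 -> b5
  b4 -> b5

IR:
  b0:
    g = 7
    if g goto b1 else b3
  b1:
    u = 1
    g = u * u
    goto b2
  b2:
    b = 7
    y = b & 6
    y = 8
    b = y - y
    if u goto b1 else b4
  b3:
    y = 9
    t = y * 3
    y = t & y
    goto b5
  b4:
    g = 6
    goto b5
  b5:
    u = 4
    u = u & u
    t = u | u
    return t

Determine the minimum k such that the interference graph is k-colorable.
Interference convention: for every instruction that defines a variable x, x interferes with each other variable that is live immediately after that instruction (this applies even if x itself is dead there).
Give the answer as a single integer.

Answer: 2

Working:
Block summaries:
  b0 def {g} use ∅
  b1 def {g,u} use ∅
  b2 def {b,y} use {u}
  b3 def {t,y} use ∅
  b4 def {g} use ∅
  b5 def {t,u} use ∅

Liveness:
  b0 li=∅ lo=∅
  b1 li=∅ lo={u}
  b2 li={u} lo=∅
  b3 li=∅ lo=∅
  b4 li=∅ lo=∅
  b5 li=∅ lo=∅

Interfere edges:
  b — {u}
  g — {u}
  t — {y}
  u — {b,g,y}
  y — {t,u}

Colouring:
  clique {b,u} ⇒ need ≥ 2
  assign b→R1 g→R1 t→R0 u→R0 y→R1 — no edge inside a register ⇒ χ ≤ 2
  χ = 2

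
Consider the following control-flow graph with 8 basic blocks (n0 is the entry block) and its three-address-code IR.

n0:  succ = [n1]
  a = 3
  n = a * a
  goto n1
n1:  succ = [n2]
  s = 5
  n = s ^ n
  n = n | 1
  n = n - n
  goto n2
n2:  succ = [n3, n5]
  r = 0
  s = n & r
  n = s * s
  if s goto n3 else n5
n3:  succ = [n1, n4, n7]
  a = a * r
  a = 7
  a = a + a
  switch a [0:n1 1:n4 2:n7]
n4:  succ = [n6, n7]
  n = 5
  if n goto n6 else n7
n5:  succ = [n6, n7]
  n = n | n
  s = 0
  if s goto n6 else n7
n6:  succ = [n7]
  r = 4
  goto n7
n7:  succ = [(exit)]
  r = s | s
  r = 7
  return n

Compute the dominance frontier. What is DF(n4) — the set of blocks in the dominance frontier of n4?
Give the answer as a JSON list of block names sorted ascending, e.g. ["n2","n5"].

idom tree: n1←n0 n2←n1 n3←n2 n4←n3 n5←n2 n6←n2 n7←n2
Dom∩ at merges:
  n1: preds {n0,n3}: {n0} ∩ {n0,n1,n2,n3} = {n0}; idom=n0
  n6: preds {n4,n5}: {n0,n1,n2,n3,n4} ∩ {n0,n1,n2,n5} = {n0,n1,n2}; idom=n2
  n7: preds {n3,n4,n5,n6}: {n0,n1,n2,n3} ∩ {n0,n1,n2,n3,n4} ∩ {n0,n1,n2,n5} ∩ {n0,n1,n2,n6} = {n0,n1,n2}; idom=n2

Frontier:
  join n1 pred n0: · stop@n0
  join n1 pred n3: n3→n2→n1 stop@n0
  join n6 pred n4: n4→n3 stop@n2
  join n6 pred n5: n5 stop@n2
  join n7 pred n3: n3 stop@n2
  join n7 pred n4: n4→n3 stop@n2
  join n7 pred n5: n5 stop@n2
  join n7 pred n6: n6 stop@n2
  n0: DF=∅
  n1: DF={n1}
  n2: DF={n1}
  n3: DF={n1,n6,n7}
  n4: DF={n6,n7}
  n5: DF={n6,n7}
  n6: DF={n7}
  n7: DF=∅

DF(n4) = ["n6", "n7"]

Answer: ["n6", "n7"]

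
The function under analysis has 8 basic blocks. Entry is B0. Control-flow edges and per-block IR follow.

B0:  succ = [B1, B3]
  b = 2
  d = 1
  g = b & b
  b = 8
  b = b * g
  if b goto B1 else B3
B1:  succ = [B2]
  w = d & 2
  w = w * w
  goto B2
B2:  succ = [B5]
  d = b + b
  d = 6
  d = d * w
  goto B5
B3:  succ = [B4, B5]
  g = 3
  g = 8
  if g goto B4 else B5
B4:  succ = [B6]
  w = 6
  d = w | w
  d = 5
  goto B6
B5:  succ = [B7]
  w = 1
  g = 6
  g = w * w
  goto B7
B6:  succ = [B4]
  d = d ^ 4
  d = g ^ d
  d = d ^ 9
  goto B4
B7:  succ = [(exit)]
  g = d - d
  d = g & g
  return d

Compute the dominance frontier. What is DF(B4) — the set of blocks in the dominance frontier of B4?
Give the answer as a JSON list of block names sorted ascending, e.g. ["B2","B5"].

Answer: ["B4"]

Working:
idom tree: B1←B0 B2←B1 B3←B0 B4←B3 B5←B0 B6←B4 B7←B5
Join-block Dom:
  B4: preds {B3,B6}: {B0,B3} ∩ {B0,B3,B4,B6} = {B0,B3}; idom=B3
  B5: preds {B2,B3}: {B0,B1,B2} ∩ {B0,B3} = {B0}; idom=B0

DF walk-up:
  B4←B3: walk · to B3
  B4←B6: walk B6→B4 to B3
  B5←B2: walk B2→B1 to B0
  B5←B3: walk B3 to B0
  B0 → ∅
  B1 → {B5}
  B2 → {B5}
  B3 → {B5}
  B4 → {B4}
  B5 → ∅
  B6 → {B4}
  B7 → ∅

DF(B4) = ["B4"]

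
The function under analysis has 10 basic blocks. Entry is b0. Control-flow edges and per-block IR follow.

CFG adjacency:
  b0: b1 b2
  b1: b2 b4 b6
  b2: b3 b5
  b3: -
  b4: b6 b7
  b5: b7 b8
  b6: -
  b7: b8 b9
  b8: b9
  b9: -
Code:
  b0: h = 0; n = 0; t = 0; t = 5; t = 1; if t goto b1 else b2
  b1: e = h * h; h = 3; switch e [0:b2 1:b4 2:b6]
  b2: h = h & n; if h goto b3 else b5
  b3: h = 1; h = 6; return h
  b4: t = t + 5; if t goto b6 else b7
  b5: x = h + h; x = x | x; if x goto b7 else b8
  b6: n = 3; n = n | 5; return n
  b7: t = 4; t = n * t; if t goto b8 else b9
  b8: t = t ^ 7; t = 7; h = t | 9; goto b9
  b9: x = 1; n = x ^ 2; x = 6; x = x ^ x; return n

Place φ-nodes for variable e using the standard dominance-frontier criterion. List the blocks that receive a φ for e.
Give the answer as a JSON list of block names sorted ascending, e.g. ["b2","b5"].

Answer: ["b2", "b7", "b8", "b9"]

Working:
idom tree: b1←b0 b2←b0 b3←b2 b4←b1 b5←b2 b6←b1 b7←b0 b8←b0 b9←b0
Join-block Dom:
  b2: preds {b0,b1}: {b0} ∩ {b0,b1} = {b0}; idom=b0
  b6: preds {b1,b4}: {b0,b1} ∩ {b0,b1,b4} = {b0,b1}; idom=b1
  b7: preds {b4,b5}: {b0,b1,b4} ∩ {b0,b2,b5} = {b0}; idom=b0
  b8: preds {b5,b7}: {b0,b2,b5} ∩ {b0,b7} = {b0}; idom=b0
  b9: preds {b7,b8}: {b0,b7} ∩ {b0,b8} = {b0}; idom=b0

DF walk-up:
  b2←b0: walk · to b0
  b2←b1: walk b1 to b0
  b6←b1: walk · to b1
  b6←b4: walk b4 to b1
  b7←b4: walk b4→b1 to b0
  b7←b5: walk b5→b2 to b0
  b8←b5: walk b5→b2 to b0
  b8←b7: walk b7 to b0
  b9←b7: walk b7 to b0
  b9←b8: walk b8 to b0
  b0: DF=∅
  b1: DF={b2,b7}
  b2: DF={b7,b8}
  b3: DF=∅
  b4: DF={b6,b7}
  b5: DF={b7,b8}
  b6: DF=∅
  b7: DF={b8,b9}
  b8: DF={b9}
  b9: DF=∅

φ for e: defs {b1}
  DF⁺ = {b2,b7,b8,b9}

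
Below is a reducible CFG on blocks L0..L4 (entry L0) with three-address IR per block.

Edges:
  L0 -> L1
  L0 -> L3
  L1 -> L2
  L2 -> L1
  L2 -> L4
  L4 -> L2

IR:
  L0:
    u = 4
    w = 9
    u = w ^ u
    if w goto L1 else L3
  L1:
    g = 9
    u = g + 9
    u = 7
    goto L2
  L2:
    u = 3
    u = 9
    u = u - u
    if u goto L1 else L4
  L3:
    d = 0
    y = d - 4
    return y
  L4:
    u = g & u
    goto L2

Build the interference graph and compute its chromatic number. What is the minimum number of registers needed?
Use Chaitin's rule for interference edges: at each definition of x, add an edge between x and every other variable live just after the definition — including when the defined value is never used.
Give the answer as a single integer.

Block summaries:
  L0 def {u,w} use ∅
  L1 def {g,u} use ∅
  L2 def {u} use ∅
  L3 def {d,y} use ∅
  L4 def {u} use {g,u}

Liveness:
  L0 li=∅ lo=∅
  L1 li=∅ lo={g}
  L2 li={g} lo={g,u}
  L3 li=∅ lo=∅
  L4 li={g,u} lo={g}

Interfere edges:
  d: ∅
  g: {u}
  u: {g,w}
  w: {u}
  y: ∅

Colouring:
  {g,u} pairwise interfere (2-clique) ⇒ χ ≥ 2
  2-colouring: R0={d,u,y}  R1={g,w}
  χ = 2

Answer: 2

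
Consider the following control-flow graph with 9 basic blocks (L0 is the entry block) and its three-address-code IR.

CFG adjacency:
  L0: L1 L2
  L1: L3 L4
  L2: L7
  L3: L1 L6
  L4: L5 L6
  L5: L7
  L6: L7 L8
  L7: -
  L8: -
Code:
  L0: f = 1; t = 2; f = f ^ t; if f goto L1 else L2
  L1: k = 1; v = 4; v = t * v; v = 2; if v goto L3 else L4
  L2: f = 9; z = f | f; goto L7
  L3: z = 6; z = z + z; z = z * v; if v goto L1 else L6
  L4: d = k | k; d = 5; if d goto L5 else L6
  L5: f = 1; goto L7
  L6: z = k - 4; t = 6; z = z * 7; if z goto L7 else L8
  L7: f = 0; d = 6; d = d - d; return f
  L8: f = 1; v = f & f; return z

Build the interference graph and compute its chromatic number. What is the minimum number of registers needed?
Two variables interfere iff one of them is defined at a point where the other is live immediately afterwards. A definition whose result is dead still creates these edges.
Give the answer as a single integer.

Answer: 4

Working:
def/use:
  L0: {f,t} / ∅
  L1: {k,v} / {t}
  L2: {f,z} / ∅
  L3: {z} / {v}
  L4: {d} / {k}
  L5: {f} / ∅
  L6: {t,z} / {k}
  L7: {d,f} / ∅
  L8: {f,v} / {z}

Live sets:
  live L0: ∅→{t}
  live L1: {t}→{k,t,v}
  live L2: ∅→∅
  live L3: {k,t,v}→{k,t}
  live L4: {k}→{k}
  live L5: ∅→∅
  live L6: {k}→{z}
  live L7: ∅→∅
  live L8: {z}→∅

Interference:
  d: {f,k}
  f: {d,t,z}
  k: {d,t,v,z}
  t: {f,k,v,z}
  v: {k,t,z}
  z: {f,k,t,v}

Colouring:
  {k,t,v,z} pairwise interfere (4-clique) ⇒ χ ≥ 4
  4-colouring: R0={f,k}  R1={d,t}  R2={z}  R3={v}
  χ = 4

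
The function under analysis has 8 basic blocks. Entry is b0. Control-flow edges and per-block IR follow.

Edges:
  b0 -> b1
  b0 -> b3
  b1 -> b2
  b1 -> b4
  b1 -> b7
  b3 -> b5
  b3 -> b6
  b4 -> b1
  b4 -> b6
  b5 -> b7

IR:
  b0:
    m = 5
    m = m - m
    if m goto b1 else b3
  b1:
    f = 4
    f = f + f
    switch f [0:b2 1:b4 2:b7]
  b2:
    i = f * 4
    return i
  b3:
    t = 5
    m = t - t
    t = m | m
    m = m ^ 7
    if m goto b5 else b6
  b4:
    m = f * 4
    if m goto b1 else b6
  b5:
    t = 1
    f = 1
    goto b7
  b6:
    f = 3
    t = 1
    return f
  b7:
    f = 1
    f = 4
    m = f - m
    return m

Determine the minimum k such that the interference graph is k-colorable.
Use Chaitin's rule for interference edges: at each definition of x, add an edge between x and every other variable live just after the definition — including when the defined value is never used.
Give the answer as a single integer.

Answer: 3

Derivation:
Per-block:
  b0 def {m} use ∅
  b1 def {f} use ∅
  b2 def {i} use {f}
  b3 def {m,t} use ∅
  b4 def {m} use {f}
  b5 def {f,t} use ∅
  b6 def {f,t} use ∅
  b7 def {f,m} use {m}

Backward fixpoint:
  b0: in=∅ out={m}
  b1: in={m} out={f,m}
  b2: in={f} out=∅
  b3: in=∅ out={m}
  b4: in={f} out={m}
  b5: in={m} out={m}
  b6: in=∅ out=∅
  b7: in={m} out=∅

Interference:
  f↔{m,t}
  i↔∅
  m↔{f,t}
  t↔{f,m}

Chromatic number:
  {f,m,t} pairwise interfere (3-clique) ⇒ χ ≥ 3
  3-colouring: c0={f,i}  c1={m}  c2={t}
  χ = 3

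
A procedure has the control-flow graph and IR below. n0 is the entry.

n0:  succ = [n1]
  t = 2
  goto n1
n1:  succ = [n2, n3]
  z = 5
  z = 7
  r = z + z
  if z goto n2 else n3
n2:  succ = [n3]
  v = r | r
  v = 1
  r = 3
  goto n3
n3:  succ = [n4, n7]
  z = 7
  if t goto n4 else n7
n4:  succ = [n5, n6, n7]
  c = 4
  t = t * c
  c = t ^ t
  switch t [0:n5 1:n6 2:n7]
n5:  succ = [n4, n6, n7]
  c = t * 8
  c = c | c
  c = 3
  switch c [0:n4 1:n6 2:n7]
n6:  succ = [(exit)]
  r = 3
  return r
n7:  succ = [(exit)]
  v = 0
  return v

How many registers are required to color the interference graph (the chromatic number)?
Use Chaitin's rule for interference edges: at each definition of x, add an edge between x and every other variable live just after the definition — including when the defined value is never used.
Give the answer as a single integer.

Answer: 3

Working:
def/use:
  n0 def {t} use ∅
  n1 def {r,z} use ∅
  n2 def {r,v} use {r}
  n3 def {z} use {t}
  n4 def {c,t} use {t}
  n5 def {c} use {t}
  n6 def {r} use ∅
  n7 def {v} use ∅

Backward fixpoint:
  n0: in=∅ out={t}
  n1: in={t} out={r,t}
  n2: in={r,t} out={t}
  n3: in={t} out={t}
  n4: in={t} out={t}
  n5: in={t} out={t}
  n6: in=∅ out=∅
  n7: in=∅ out=∅

Interference:
  c: {t}
  r: {t,z}
  t: {c,r,v,z}
  v: {t}
  z: {r,t}

Chromatic number:
  {r,t,z} pairwise interfere (3-clique) ⇒ χ ≥ 3
  3-colouring: c0={t}  c1={c,r,v}  c2={z}
  χ = 3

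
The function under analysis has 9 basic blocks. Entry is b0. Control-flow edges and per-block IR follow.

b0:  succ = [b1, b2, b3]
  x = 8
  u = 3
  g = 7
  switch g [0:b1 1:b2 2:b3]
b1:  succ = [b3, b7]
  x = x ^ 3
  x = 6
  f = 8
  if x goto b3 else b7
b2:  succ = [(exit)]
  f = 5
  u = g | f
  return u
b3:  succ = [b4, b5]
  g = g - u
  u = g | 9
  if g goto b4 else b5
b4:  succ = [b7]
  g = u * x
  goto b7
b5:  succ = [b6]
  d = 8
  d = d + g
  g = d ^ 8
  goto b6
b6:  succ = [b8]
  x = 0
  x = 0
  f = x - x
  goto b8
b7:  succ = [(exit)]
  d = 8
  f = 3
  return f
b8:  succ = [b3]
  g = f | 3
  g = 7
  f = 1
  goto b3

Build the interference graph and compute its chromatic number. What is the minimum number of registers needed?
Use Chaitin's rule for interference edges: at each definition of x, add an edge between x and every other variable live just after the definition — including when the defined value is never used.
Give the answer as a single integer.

Answer: 4

Working:
Per-block:
  b0 def {g,u,x} use ∅
  b1 def {f,x} use {x}
  b2 def {f,u} use {g}
  b3 def {g,u} use {g,u}
  b4 def {g} use {u,x}
  b5 def {d,g} use {g}
  b6 def {f,x} use ∅
  b7 def {d,f} use ∅
  b8 def {f,g} use {f}

Live sets:
  b0: in=∅ out={g,u,x}
  b1: in={g,u,x} out={g,u,x}
  b2: in={g} out=∅
  b3: in={g,u,x} out={g,u,x}
  b4: in={u,x} out=∅
  b5: in={g,u} out={u}
  b6: in={u} out={f,u,x}
  b7: in=∅ out=∅
  b8: in={f,u,x} out={g,u,x}

Interfere edges:
  d: {g,u}
  f: {g,u,x}
  g: {d,f,u,x}
  u: {d,f,g,x}
  x: {f,g,u}

Colouring:
  {f,g,u,x} pairwise interfere (4-clique) ⇒ χ ≥ 4
  assign d→R2 f→R2 g→R0 u→R1 x→R3 — no edge inside a register ⇒ χ ≤ 4
  χ = 4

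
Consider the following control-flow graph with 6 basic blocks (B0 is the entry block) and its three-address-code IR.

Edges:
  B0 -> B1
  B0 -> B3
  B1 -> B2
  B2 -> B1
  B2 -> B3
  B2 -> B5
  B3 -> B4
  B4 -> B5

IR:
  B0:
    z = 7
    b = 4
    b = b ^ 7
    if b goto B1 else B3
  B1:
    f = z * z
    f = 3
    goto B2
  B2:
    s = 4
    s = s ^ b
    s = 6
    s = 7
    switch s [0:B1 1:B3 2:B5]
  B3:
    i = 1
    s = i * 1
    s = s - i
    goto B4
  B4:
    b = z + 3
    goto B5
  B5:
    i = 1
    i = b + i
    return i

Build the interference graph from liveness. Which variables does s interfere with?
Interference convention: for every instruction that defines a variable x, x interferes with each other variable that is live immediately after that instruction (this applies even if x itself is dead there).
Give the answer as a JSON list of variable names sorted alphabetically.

Per-block:
  B0: def={b,z} ue=∅
  B1: def={f} ue={z}
  B2: def={s} ue={b}
  B3: def={i,s} ue=∅
  B4: def={b} ue={z}
  B5: def={i} ue={b}

Backward fixpoint:
  live B0: ∅→{b,z}
  live B1: {b,z}→{b,z}
  live B2: {b,z}→{b,z}
  live B3: {z}→{z}
  live B4: {z}→{b}
  live B5: {b}→∅

Interfere edges:
  b: {f,i,s,z}
  f: {b,z}
  i: {b,s,z}
  s: {b,i,z}
  z: {b,f,i,s}

N(s) = ["b", "i", "z"]

Answer: ["b", "i", "z"]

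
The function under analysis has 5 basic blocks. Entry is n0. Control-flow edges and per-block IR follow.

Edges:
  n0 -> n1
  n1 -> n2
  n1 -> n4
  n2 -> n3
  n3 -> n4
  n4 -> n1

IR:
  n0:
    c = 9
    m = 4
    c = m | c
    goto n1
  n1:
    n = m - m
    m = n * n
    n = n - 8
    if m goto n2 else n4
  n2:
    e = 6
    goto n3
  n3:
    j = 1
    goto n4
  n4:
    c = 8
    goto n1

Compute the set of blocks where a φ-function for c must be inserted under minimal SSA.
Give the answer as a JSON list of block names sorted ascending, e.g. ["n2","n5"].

idom tree: n1←n0 n2←n1 n3←n2 n4←n1
Join-block Dom:
  n1: preds {n0,n4}: {n0} ∩ {n0,n1,n4} = {n0}; idom=n0
  n4: preds {n1,n3}: {n0,n1} ∩ {n0,n1,n2,n3} = {n0,n1}; idom=n1

DF derivation:
  n1←n0: walk · to n0
  n1←n4: walk n4→n1 to n0
  n4←n1: walk · to n1
  n4←n3: walk n3→n2 to n1
  n0 → ∅
  n1 → {n1}
  n2 → {n4}
  n3 → {n4}
  n4 → {n1}

φ for c: defs {n0,n4}
  DF⁺ = {n1}

Answer: ["n1"]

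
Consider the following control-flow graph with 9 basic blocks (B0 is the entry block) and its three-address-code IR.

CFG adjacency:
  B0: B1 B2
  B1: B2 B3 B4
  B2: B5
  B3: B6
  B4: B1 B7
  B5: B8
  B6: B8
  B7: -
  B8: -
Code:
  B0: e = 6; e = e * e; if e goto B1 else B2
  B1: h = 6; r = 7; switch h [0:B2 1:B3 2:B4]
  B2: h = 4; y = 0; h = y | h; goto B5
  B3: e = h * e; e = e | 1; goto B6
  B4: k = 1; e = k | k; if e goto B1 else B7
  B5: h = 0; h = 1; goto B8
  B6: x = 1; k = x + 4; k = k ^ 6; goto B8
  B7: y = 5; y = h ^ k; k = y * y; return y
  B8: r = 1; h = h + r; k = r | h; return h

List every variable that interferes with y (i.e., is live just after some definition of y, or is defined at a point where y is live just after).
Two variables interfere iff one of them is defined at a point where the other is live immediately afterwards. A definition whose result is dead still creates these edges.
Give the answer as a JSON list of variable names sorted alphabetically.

Answer: ["h", "k"]

Analysis:
Per-block:
  B0: def={e} ue=∅
  B1: def={h,r} ue=∅
  B2: def={h,y} ue=∅
  B3: def={e} ue={e,h}
  B4: def={e,k} ue=∅
  B5: def={h} ue=∅
  B6: def={k,x} ue=∅
  B7: def={k,y} ue={h,k}
  B8: def={h,k,r} ue={h}

Liveness:
  live B0: ∅→{e}
  live B1: {e}→{e,h}
  live B2: ∅→∅
  live B3: {e,h}→{h}
  live B4: {h}→{e,h,k}
  live B5: ∅→{h}
  live B6: {h}→{h}
  live B7: {h,k}→∅
  live B8: {h}→∅

Conflict graph:
  e: {h,k,r}
  h: {e,k,r,x,y}
  k: {e,h,y}
  r: {e,h}
  x: {h}
  y: {h,k}

N(y) = ["h", "k"]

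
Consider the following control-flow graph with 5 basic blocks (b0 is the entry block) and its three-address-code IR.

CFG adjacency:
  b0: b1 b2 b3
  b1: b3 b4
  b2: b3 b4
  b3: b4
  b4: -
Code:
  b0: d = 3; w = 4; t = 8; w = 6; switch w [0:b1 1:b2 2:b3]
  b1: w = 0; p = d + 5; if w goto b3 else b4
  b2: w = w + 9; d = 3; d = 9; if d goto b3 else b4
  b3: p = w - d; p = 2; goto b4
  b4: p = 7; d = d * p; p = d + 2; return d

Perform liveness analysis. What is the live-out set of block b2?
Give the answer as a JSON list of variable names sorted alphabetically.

Block summaries:
  b0 def {d,t,w} use ∅
  b1 def {p,w} use {d}
  b2 def {d,w} use {w}
  b3 def {p} use {d,w}
  b4 def {d,p} use {d}

Live sets:
  b0 li=∅ lo={d,w}
  b1 li={d} lo={d,w}
  b2 li={w} lo={d,w}
  b3 li={d,w} lo={d}
  b4 li={d} lo=∅

live-out(b2) = ["d", "w"]

Answer: ["d", "w"]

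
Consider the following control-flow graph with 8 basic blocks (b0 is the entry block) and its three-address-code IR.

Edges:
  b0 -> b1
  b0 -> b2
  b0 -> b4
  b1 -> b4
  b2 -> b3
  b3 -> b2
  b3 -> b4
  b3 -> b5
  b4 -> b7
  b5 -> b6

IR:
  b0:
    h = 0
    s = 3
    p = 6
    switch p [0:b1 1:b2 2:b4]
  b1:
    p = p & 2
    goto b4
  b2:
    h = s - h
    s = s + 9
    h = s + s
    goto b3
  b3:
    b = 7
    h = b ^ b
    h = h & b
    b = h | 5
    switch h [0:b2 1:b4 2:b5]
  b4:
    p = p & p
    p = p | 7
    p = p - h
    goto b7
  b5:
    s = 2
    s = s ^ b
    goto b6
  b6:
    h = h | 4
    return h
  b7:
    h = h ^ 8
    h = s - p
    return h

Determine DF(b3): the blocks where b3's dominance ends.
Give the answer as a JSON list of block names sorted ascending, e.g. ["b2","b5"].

idom tree: b1←b0 b2←b0 b3←b2 b4←b0 b5←b3 b6←b5 b7←b4
Join-block Dom:
  b2: preds {b0,b3}: {b0} ∩ {b0,b2,b3} = {b0}; idom=b0
  b4: preds {b0,b1,b3}: {b0} ∩ {b0,b1} ∩ {b0,b2,b3} = {b0}; idom=b0

DF derivation:
  join b2 pred b0: · stop@b0
  join b2 pred b3: b3→b2 stop@b0
  join b4 pred b0: · stop@b0
  join b4 pred b1: b1 stop@b0
  join b4 pred b3: b3→b2 stop@b0
  b0 → ∅
  b1 → {b4}
  b2 → {b2,b4}
  b3 → {b2,b4}
  b4 → ∅
  b5 → ∅
  b6 → ∅
  b7 → ∅

DF(b3) = ["b2", "b4"]

Answer: ["b2", "b4"]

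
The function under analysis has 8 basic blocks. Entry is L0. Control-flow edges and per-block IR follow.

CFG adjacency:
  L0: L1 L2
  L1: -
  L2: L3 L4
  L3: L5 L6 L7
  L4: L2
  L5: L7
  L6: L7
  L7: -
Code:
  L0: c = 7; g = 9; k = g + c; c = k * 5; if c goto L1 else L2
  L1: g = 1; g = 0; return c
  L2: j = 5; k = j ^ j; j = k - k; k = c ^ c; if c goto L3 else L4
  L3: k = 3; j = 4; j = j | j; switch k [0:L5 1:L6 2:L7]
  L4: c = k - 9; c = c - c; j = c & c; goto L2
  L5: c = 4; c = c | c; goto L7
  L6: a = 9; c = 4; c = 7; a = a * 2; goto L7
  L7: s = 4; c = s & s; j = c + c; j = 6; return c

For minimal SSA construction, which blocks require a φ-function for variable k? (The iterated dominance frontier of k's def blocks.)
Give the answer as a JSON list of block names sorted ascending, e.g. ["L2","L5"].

Answer: ["L2"]

Analysis:
idom tree: L1←L0 L2←L0 L3←L2 L4←L2 L5←L3 L6←L3 L7←L3
Join-block Dom:
  L2: preds {L0,L4}: {L0} ∩ {L0,L2,L4} = {L0}; idom=L0
  L7: preds {L3,L5,L6}: {L0,L2,L3} ∩ {L0,L2,L3,L5} ∩ {L0,L2,L3,L6} = {L0,L2,L3}; idom=L3

DF walk-up:
  join L2 pred L0: · stop@L0
  join L2 pred L4: L4→L2 stop@L0
  join L7 pred L3: · stop@L3
  join L7 pred L5: L5 stop@L3
  join L7 pred L6: L6 stop@L3
  DF(L0)=∅
  DF(L1)=∅
  DF(L2)={L2}
  DF(L3)=∅
  DF(L4)={L2}
  DF(L5)={L7}
  DF(L6)={L7}
  DF(L7)=∅

φ for k: defs {L0,L2,L3}
  DF⁺ = {L2}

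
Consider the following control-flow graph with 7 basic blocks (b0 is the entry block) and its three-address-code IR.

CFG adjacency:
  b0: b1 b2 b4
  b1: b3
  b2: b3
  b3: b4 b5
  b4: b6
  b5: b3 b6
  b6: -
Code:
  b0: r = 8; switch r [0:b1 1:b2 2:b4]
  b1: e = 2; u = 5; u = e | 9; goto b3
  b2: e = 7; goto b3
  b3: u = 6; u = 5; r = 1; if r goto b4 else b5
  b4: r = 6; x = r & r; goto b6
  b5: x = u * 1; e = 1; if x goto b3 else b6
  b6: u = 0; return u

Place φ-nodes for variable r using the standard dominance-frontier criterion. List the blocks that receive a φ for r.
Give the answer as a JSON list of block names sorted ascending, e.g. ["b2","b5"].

idom tree: b1←b0 b2←b0 b3←b0 b4←b0 b5←b3 b6←b0
Join-block Dom:
  b3: preds {b1,b2,b5}: {b0,b1} ∩ {b0,b2} ∩ {b0,b3,b5} = {b0}; idom=b0
  b4: preds {b0,b3}: {b0} ∩ {b0,b3} = {b0}; idom=b0
  b6: preds {b4,b5}: {b0,b4} ∩ {b0,b3,b5} = {b0}; idom=b0

Frontier:
  b3←b1: walk b1 to b0
  b3←b2: walk b2 to b0
  b3←b5: walk b5→b3 to b0
  b4←b0: walk · to b0
  b4←b3: walk b3 to b0
  b6←b4: walk b4 to b0
  b6←b5: walk b5→b3 to b0
  b0: DF=∅
  b1: DF={b3}
  b2: DF={b3}
  b3: DF={b3,b4,b6}
  b4: DF={b6}
  b5: DF={b3,b6}
  b6: DF=∅

φ for r: defs {b0,b3,b4}
  DF⁺ = {b3,b4,b6}

Answer: ["b3", "b4", "b6"]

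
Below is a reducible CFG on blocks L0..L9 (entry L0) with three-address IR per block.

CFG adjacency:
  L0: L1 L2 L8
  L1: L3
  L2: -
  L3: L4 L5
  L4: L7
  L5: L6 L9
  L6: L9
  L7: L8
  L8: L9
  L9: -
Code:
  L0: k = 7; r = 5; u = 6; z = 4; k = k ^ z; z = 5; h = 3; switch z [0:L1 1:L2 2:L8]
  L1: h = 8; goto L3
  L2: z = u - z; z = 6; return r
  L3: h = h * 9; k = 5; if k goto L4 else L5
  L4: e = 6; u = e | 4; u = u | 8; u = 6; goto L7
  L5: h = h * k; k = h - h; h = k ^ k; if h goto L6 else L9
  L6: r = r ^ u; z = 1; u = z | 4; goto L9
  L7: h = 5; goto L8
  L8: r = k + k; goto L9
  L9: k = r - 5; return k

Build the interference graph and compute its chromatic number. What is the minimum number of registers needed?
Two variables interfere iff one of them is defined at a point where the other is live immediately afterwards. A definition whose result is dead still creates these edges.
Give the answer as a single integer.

def/use:
  L0: def={h,k,r,u,z} ue=∅
  L1: def={h} ue=∅
  L2: def={z} ue={r,u,z}
  L3: def={h,k} ue={h}
  L4: def={e,u} ue=∅
  L5: def={h,k} ue={h,k}
  L6: def={r,u,z} ue={r,u}
  L7: def={h} ue=∅
  L8: def={r} ue={k}
  L9: def={k} ue={r}

Live sets:
  L0: in=∅ out={k,r,u,z}
  L1: in={r,u} out={h,r,u}
  L2: in={r,u,z} out=∅
  L3: in={h,r,u} out={h,k,r,u}
  L4: in={k} out={k}
  L5: in={h,k,r,u} out={r,u}
  L6: in={r,u} out={r}
  L7: in={k} out={k}
  L8: in={k} out={r}
  L9: in={r} out=∅

Conflict graph:
  e — {k}
  h — {k,r,u,z}
  k — {e,h,r,u,z}
  r — {h,k,u,z}
  u — {h,k,r,z}
  z — {h,k,r,u}

Colouring:
  lower bound: {h,k,r,u,z} mutually conflict ⇒ χ ≥ 5
  5-colouring: r0={k}  r1={e,h}  r2={r}  r3={u}  r4={z}
  χ = 5

Answer: 5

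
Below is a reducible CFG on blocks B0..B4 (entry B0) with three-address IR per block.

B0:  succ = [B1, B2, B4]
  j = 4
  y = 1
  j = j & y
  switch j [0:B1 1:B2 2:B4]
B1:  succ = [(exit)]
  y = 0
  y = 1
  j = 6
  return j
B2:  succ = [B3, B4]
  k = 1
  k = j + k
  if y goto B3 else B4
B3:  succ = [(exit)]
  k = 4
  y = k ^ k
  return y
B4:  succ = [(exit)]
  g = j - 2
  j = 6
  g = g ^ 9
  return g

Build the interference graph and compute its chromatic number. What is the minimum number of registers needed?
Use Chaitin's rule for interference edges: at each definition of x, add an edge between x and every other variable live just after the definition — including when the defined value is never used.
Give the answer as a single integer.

Per-block:
  B0: def={j,y} ue=∅
  B1: def={j,y} ue=∅
  B2: def={k} ue={j,y}
  B3: def={k,y} ue=∅
  B4: def={g,j} ue={j}

Liveness:
  B0: in=∅ out={j,y}
  B1: in=∅ out=∅
  B2: in={j,y} out={j}
  B3: in=∅ out=∅
  B4: in={j} out=∅

Interfere edges:
  g — {j}
  j — {g,k,y}
  k — {j,y}
  y — {j,k}

Registers:
  {j,k,y} pairwise interfere (3-clique) ⇒ χ ≥ 3
  assign g→R1 j→R0 k→R1 y→R2 — no edge inside a register ⇒ χ ≤ 3
  χ = 3

Answer: 3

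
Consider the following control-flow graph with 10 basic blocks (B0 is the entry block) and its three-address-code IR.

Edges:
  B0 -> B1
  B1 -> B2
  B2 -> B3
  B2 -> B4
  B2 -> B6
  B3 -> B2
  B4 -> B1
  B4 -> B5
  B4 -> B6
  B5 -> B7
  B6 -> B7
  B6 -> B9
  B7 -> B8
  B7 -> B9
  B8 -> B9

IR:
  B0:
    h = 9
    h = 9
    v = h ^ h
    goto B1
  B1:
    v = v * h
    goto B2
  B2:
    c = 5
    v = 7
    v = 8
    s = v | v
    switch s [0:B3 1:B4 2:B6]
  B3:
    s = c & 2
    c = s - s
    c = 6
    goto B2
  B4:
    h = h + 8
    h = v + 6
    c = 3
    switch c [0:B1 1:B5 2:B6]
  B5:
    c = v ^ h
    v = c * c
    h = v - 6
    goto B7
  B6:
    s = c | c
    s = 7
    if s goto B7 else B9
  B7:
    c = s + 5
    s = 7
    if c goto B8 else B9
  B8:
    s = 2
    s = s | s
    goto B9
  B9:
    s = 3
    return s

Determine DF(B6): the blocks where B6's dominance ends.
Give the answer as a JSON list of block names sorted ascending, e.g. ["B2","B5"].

idom tree: B1←B0 B2←B1 B3←B2 B4←B2 B5←B4 B6←B2 B7←B2 B8←B7 B9←B2
Dom∩ at merges:
  B1: preds {B0,B4}: {B0} ∩ {B0,B1,B2,B4} = {B0}; idom=B0
  B2: preds {B1,B3}: {B0,B1} ∩ {B0,B1,B2,B3} = {B0,B1}; idom=B1
  B6: preds {B2,B4}: {B0,B1,B2} ∩ {B0,B1,B2,B4} = {B0,B1,B2}; idom=B2
  B7: preds {B5,B6}: {B0,B1,B2,B4,B5} ∩ {B0,B1,B2,B6} = {B0,B1,B2}; idom=B2
  B9: preds {B6,B7,B8}: {B0,B1,B2,B6} ∩ {B0,B1,B2,B7} ∩ {B0,B1,B2,B7,B8} = {B0,B1,B2}; idom=B2

Frontier:
  join B1 pred B0: · stop@B0
  join B1 pred B4: B4→B2→B1 stop@B0
  join B2 pred B1: · stop@B1
  join B2 pred B3: B3→B2 stop@B1
  join B6 pred B2: · stop@B2
  join B6 pred B4: B4 stop@B2
  join B7 pred B5: B5→B4 stop@B2
  join B7 pred B6: B6 stop@B2
  join B9 pred B6: B6 stop@B2
  join B9 pred B7: B7 stop@B2
  join B9 pred B8: B8→B7 stop@B2
  B0 → ∅
  B1 → {B1}
  B2 → {B1,B2}
  B3 → {B2}
  B4 → {B1,B6,B7}
  B5 → {B7}
  B6 → {B7,B9}
  B7 → {B9}
  B8 → {B9}
  B9 → ∅

DF(B6) = ["B7", "B9"]

Answer: ["B7", "B9"]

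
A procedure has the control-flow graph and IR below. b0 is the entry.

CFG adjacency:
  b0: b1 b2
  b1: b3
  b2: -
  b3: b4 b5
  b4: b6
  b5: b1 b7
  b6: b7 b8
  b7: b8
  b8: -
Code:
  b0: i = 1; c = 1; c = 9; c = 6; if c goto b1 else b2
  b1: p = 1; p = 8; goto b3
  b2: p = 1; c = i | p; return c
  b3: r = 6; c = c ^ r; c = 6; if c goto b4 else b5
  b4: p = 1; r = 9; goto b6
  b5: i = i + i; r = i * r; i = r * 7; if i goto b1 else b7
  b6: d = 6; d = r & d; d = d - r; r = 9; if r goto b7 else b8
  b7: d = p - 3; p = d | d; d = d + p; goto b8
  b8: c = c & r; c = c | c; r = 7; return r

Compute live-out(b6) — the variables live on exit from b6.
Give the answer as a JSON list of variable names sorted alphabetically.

Answer: ["c", "p", "r"]

Working:
def/use:
  b0: {c,i} / ∅
  b1: {p} / ∅
  b2: {c,p} / {i}
  b3: {c,r} / {c}
  b4: {p,r} / ∅
  b5: {i,r} / {i,r}
  b6: {d,r} / {r}
  b7: {d,p} / {p}
  b8: {c,r} / {c,r}

Live sets:
  b0 li=∅ lo={c,i}
  b1 li={c,i} lo={c,i,p}
  b2 li={i} lo=∅
  b3 li={c,i,p} lo={c,i,p,r}
  b4 li={c} lo={c,p,r}
  b5 li={c,i,p,r} lo={c,i,p,r}
  b6 li={c,p,r} lo={c,p,r}
  b7 li={c,p,r} lo={c,r}
  b8 li={c,r} lo=∅

live-out(b6) = ["c", "p", "r"]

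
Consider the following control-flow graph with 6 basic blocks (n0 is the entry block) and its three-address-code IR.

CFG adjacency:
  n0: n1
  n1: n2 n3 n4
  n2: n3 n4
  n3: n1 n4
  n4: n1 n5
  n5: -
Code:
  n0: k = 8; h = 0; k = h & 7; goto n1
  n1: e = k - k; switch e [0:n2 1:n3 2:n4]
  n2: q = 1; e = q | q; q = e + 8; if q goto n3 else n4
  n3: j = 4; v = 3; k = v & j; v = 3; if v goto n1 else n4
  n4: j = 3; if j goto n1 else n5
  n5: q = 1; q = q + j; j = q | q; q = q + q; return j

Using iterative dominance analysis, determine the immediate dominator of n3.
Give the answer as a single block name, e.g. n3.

idom tree: n1←n0 n2←n1 n3←n1 n4←n1 n5←n4
Dom∩ at merges:
  n1: preds {n0,n3,n4}: {n0} ∩ {n0,n1,n3} ∩ {n0,n1,n4} = {n0}; idom=n0
  n3: preds {n1,n2}: {n0,n1} ∩ {n0,n1,n2} = {n0,n1}; idom=n1
  n4: preds {n1,n2,n3}: {n0,n1} ∩ {n0,n1,n2} ∩ {n0,n1,n3} = {n0,n1}; idom=n1

idom(n3) = n1

Answer: n1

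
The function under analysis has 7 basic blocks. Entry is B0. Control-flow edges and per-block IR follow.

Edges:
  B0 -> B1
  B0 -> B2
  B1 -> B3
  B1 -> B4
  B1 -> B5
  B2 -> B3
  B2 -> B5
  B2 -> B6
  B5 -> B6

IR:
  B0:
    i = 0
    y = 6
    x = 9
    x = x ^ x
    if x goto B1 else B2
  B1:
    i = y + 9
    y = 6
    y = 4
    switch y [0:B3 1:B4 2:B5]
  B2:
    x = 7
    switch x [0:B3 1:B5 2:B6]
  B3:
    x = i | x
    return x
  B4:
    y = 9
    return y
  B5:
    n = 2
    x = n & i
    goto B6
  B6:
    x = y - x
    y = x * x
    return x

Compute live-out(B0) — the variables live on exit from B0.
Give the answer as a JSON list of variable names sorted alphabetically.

def/use:
  B0 def {i,x,y} use ∅
  B1 def {i,y} use {y}
  B2 def {x} use ∅
  B3 def {x} use {i,x}
  B4 def {y} use ∅
  B5 def {n,x} use {i}
  B6 def {x,y} use {x,y}

Liveness:
  live B0: ∅→{i,x,y}
  live B1: {x,y}→{i,x,y}
  live B2: {i,y}→{i,x,y}
  live B3: {i,x}→∅
  live B4: ∅→∅
  live B5: {i,y}→{x,y}
  live B6: {x,y}→∅

live-out(B0) = ["i", "x", "y"]

Answer: ["i", "x", "y"]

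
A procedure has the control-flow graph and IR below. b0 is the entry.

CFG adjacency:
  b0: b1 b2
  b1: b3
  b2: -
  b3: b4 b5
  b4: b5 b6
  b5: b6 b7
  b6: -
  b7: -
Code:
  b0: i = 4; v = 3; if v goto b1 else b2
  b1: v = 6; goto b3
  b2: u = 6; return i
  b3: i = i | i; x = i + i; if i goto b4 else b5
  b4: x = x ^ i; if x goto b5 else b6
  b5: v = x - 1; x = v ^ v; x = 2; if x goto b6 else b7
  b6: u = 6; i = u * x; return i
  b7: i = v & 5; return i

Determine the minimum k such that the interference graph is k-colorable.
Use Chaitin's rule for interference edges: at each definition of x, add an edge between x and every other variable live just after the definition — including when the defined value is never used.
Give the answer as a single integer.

Per-block:
  b0: def={i,v} ue=∅
  b1: def={v} ue=∅
  b2: def={u} ue={i}
  b3: def={i,x} ue={i}
  b4: def={x} ue={i,x}
  b5: def={v,x} ue={x}
  b6: def={i,u} ue={x}
  b7: def={i} ue={v}

Liveness:
  live b0: ∅→{i}
  live b1: {i}→{i}
  live b2: {i}→∅
  live b3: {i}→{i,x}
  live b4: {i,x}→{x}
  live b5: {x}→{v,x}
  live b6: {x}→∅
  live b7: {v}→∅

Interfere edges:
  i — {u,v,x}
  u — {i,x}
  v — {i,x}
  x — {i,u,v}

Colouring:
  clique {i,u,x} ⇒ need ≥ 3
  assign i→c0 u→c2 v→c2 x→c1 — no edge inside a register ⇒ χ ≤ 3
  χ = 3

Answer: 3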